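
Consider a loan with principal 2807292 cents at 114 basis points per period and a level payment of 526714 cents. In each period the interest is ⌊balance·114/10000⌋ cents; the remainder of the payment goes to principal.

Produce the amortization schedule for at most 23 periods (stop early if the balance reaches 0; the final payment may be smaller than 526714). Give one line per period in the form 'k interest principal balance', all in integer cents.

1 32003 494711 2312581
2 26363 500351 1812230
3 20659 506055 1306175
4 14890 511824 794351
5 9055 517659 276692
6 3154 276692 0

1. interest=⌊2807292·114/10000⌋=32003; principal=526714-32003=494711; balance=2807292-494711=2312581
2. interest=⌊2312581·114/10000⌋=26363; principal=526714-26363=500351; balance=2312581-500351=1812230
3. interest=⌊1812230·114/10000⌋=20659; principal=526714-20659=506055; balance=1812230-506055=1306175
4. interest=⌊1306175·114/10000⌋=14890; principal=526714-14890=511824; balance=1306175-511824=794351
5. interest=⌊794351·114/10000⌋=9055; principal=526714-9055=517659; balance=794351-517659=276692
6. interest=⌊276692·114/10000⌋=3154; principal=min(526714-3154,276692)=276692; balance=276692-276692=0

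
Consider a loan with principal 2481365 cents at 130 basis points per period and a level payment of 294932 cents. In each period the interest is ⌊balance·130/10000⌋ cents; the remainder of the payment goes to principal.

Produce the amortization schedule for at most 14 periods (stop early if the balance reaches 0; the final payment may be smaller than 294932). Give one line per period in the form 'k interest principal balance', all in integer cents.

1 32257 262675 2218690
2 28842 266090 1952600
3 25383 269549 1683051
4 21879 273053 1409998
5 18329 276603 1133395
6 14734 280198 853197
7 11091 283841 569356
8 7401 287531 281825
9 3663 281825 0

1. interest=⌊2481365·130/10000⌋=32257; principal=294932-32257=262675; balance=2481365-262675=2218690
2. interest=⌊2218690·130/10000⌋=28842; principal=294932-28842=266090; balance=2218690-266090=1952600
3. interest=⌊1952600·130/10000⌋=25383; principal=294932-25383=269549; balance=1952600-269549=1683051
4. interest=⌊1683051·130/10000⌋=21879; principal=294932-21879=273053; balance=1683051-273053=1409998
5. interest=⌊1409998·130/10000⌋=18329; principal=294932-18329=276603; balance=1409998-276603=1133395
6. interest=⌊1133395·130/10000⌋=14734; principal=294932-14734=280198; balance=1133395-280198=853197
7. interest=⌊853197·130/10000⌋=11091; principal=294932-11091=283841; balance=853197-283841=569356
8. interest=⌊569356·130/10000⌋=7401; principal=294932-7401=287531; balance=569356-287531=281825
9. interest=⌊281825·130/10000⌋=3663; principal=min(294932-3663,281825)=281825; balance=281825-281825=0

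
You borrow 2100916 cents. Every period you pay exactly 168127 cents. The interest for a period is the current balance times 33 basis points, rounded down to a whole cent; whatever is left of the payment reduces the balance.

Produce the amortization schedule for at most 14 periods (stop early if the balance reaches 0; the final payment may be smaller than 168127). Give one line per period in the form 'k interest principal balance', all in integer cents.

1. interest=⌊2100916·33/10000⌋=6933; principal=168127-6933=161194; balance=2100916-161194=1939722
2. interest=⌊1939722·33/10000⌋=6401; principal=168127-6401=161726; balance=1939722-161726=1777996
3. interest=⌊1777996·33/10000⌋=5867; principal=168127-5867=162260; balance=1777996-162260=1615736
4. interest=⌊1615736·33/10000⌋=5331; principal=168127-5331=162796; balance=1615736-162796=1452940
5. interest=⌊1452940·33/10000⌋=4794; principal=168127-4794=163333; balance=1452940-163333=1289607
6. interest=⌊1289607·33/10000⌋=4255; principal=168127-4255=163872; balance=1289607-163872=1125735
7. interest=⌊1125735·33/10000⌋=3714; principal=168127-3714=164413; balance=1125735-164413=961322
8. interest=⌊961322·33/10000⌋=3172; principal=168127-3172=164955; balance=961322-164955=796367
9. interest=⌊796367·33/10000⌋=2628; principal=168127-2628=165499; balance=796367-165499=630868
10. interest=⌊630868·33/10000⌋=2081; principal=168127-2081=166046; balance=630868-166046=464822
11. interest=⌊464822·33/10000⌋=1533; principal=168127-1533=166594; balance=464822-166594=298228
12. interest=⌊298228·33/10000⌋=984; principal=168127-984=167143; balance=298228-167143=131085
13. interest=⌊131085·33/10000⌋=432; principal=min(168127-432,131085)=131085; balance=131085-131085=0

1 6933 161194 1939722
2 6401 161726 1777996
3 5867 162260 1615736
4 5331 162796 1452940
5 4794 163333 1289607
6 4255 163872 1125735
7 3714 164413 961322
8 3172 164955 796367
9 2628 165499 630868
10 2081 166046 464822
11 1533 166594 298228
12 984 167143 131085
13 432 131085 0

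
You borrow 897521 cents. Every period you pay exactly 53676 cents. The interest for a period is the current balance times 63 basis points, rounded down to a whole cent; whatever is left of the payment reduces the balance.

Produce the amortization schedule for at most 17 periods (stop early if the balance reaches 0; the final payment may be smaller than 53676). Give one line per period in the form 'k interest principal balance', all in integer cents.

1. interest=⌊897521·63/10000⌋=5654; principal=53676-5654=48022; balance=897521-48022=849499
2. interest=⌊849499·63/10000⌋=5351; principal=53676-5351=48325; balance=849499-48325=801174
3. interest=⌊801174·63/10000⌋=5047; principal=53676-5047=48629; balance=801174-48629=752545
4. interest=⌊752545·63/10000⌋=4741; principal=53676-4741=48935; balance=752545-48935=703610
5. interest=⌊703610·63/10000⌋=4432; principal=53676-4432=49244; balance=703610-49244=654366
6. interest=⌊654366·63/10000⌋=4122; principal=53676-4122=49554; balance=654366-49554=604812
7. interest=⌊604812·63/10000⌋=3810; principal=53676-3810=49866; balance=604812-49866=554946
8. interest=⌊554946·63/10000⌋=3496; principal=53676-3496=50180; balance=554946-50180=504766
9. interest=⌊504766·63/10000⌋=3180; principal=53676-3180=50496; balance=504766-50496=454270
10. interest=⌊454270·63/10000⌋=2861; principal=53676-2861=50815; balance=454270-50815=403455
11. interest=⌊403455·63/10000⌋=2541; principal=53676-2541=51135; balance=403455-51135=352320
12. interest=⌊352320·63/10000⌋=2219; principal=53676-2219=51457; balance=352320-51457=300863
13. interest=⌊300863·63/10000⌋=1895; principal=53676-1895=51781; balance=300863-51781=249082
14. interest=⌊249082·63/10000⌋=1569; principal=53676-1569=52107; balance=249082-52107=196975
15. interest=⌊196975·63/10000⌋=1240; principal=53676-1240=52436; balance=196975-52436=144539
16. interest=⌊144539·63/10000⌋=910; principal=53676-910=52766; balance=144539-52766=91773
17. interest=⌊91773·63/10000⌋=578; principal=53676-578=53098; balance=91773-53098=38675

1 5654 48022 849499
2 5351 48325 801174
3 5047 48629 752545
4 4741 48935 703610
5 4432 49244 654366
6 4122 49554 604812
7 3810 49866 554946
8 3496 50180 504766
9 3180 50496 454270
10 2861 50815 403455
11 2541 51135 352320
12 2219 51457 300863
13 1895 51781 249082
14 1569 52107 196975
15 1240 52436 144539
16 910 52766 91773
17 578 53098 38675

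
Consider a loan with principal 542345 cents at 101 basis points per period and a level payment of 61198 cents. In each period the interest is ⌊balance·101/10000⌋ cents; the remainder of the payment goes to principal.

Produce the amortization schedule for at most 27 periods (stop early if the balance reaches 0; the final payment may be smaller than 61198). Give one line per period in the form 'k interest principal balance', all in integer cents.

1 5477 55721 486624
2 4914 56284 430340
3 4346 56852 373488
4 3772 57426 316062
5 3192 58006 258056
6 2606 58592 199464
7 2014 59184 140280
8 1416 59782 80498
9 813 60385 20113
10 203 20113 0

1. interest=⌊542345·101/10000⌋=5477; principal=61198-5477=55721; balance=542345-55721=486624
2. interest=⌊486624·101/10000⌋=4914; principal=61198-4914=56284; balance=486624-56284=430340
3. interest=⌊430340·101/10000⌋=4346; principal=61198-4346=56852; balance=430340-56852=373488
4. interest=⌊373488·101/10000⌋=3772; principal=61198-3772=57426; balance=373488-57426=316062
5. interest=⌊316062·101/10000⌋=3192; principal=61198-3192=58006; balance=316062-58006=258056
6. interest=⌊258056·101/10000⌋=2606; principal=61198-2606=58592; balance=258056-58592=199464
7. interest=⌊199464·101/10000⌋=2014; principal=61198-2014=59184; balance=199464-59184=140280
8. interest=⌊140280·101/10000⌋=1416; principal=61198-1416=59782; balance=140280-59782=80498
9. interest=⌊80498·101/10000⌋=813; principal=61198-813=60385; balance=80498-60385=20113
10. interest=⌊20113·101/10000⌋=203; principal=min(61198-203,20113)=20113; balance=20113-20113=0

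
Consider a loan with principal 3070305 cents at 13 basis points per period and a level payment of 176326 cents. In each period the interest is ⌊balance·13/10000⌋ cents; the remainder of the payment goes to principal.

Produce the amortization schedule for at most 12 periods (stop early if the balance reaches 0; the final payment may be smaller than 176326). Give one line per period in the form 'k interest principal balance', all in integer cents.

1 3991 172335 2897970
2 3767 172559 2725411
3 3543 172783 2552628
4 3318 173008 2379620
5 3093 173233 2206387
6 2868 173458 2032929
7 2642 173684 1859245
8 2417 173909 1685336
9 2190 174136 1511200
10 1964 174362 1336838
11 1737 174589 1162249
12 1510 174816 987433

1. interest=⌊3070305·13/10000⌋=3991; principal=176326-3991=172335; balance=3070305-172335=2897970
2. interest=⌊2897970·13/10000⌋=3767; principal=176326-3767=172559; balance=2897970-172559=2725411
3. interest=⌊2725411·13/10000⌋=3543; principal=176326-3543=172783; balance=2725411-172783=2552628
4. interest=⌊2552628·13/10000⌋=3318; principal=176326-3318=173008; balance=2552628-173008=2379620
5. interest=⌊2379620·13/10000⌋=3093; principal=176326-3093=173233; balance=2379620-173233=2206387
6. interest=⌊2206387·13/10000⌋=2868; principal=176326-2868=173458; balance=2206387-173458=2032929
7. interest=⌊2032929·13/10000⌋=2642; principal=176326-2642=173684; balance=2032929-173684=1859245
8. interest=⌊1859245·13/10000⌋=2417; principal=176326-2417=173909; balance=1859245-173909=1685336
9. interest=⌊1685336·13/10000⌋=2190; principal=176326-2190=174136; balance=1685336-174136=1511200
10. interest=⌊1511200·13/10000⌋=1964; principal=176326-1964=174362; balance=1511200-174362=1336838
11. interest=⌊1336838·13/10000⌋=1737; principal=176326-1737=174589; balance=1336838-174589=1162249
12. interest=⌊1162249·13/10000⌋=1510; principal=176326-1510=174816; balance=1162249-174816=987433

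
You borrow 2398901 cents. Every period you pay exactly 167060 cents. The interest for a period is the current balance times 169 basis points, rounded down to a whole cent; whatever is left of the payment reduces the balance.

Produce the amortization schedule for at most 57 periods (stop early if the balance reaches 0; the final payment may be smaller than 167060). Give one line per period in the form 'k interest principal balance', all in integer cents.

1 40541 126519 2272382
2 38403 128657 2143725
3 36228 130832 2012893
4 34017 133043 1879850
5 31769 135291 1744559
6 29483 137577 1606982
7 27157 139903 1467079
8 24793 142267 1324812
9 22389 144671 1180141
10 19944 147116 1033025
11 17458 149602 883423
12 14929 152131 731292
13 12358 154702 576590
14 9744 157316 419274
15 7085 159975 259299
16 4382 162678 96621
17 1632 96621 0

1. interest=⌊2398901·169/10000⌋=40541; principal=167060-40541=126519; balance=2398901-126519=2272382
2. interest=⌊2272382·169/10000⌋=38403; principal=167060-38403=128657; balance=2272382-128657=2143725
3. interest=⌊2143725·169/10000⌋=36228; principal=167060-36228=130832; balance=2143725-130832=2012893
4. interest=⌊2012893·169/10000⌋=34017; principal=167060-34017=133043; balance=2012893-133043=1879850
5. interest=⌊1879850·169/10000⌋=31769; principal=167060-31769=135291; balance=1879850-135291=1744559
6. interest=⌊1744559·169/10000⌋=29483; principal=167060-29483=137577; balance=1744559-137577=1606982
7. interest=⌊1606982·169/10000⌋=27157; principal=167060-27157=139903; balance=1606982-139903=1467079
8. interest=⌊1467079·169/10000⌋=24793; principal=167060-24793=142267; balance=1467079-142267=1324812
9. interest=⌊1324812·169/10000⌋=22389; principal=167060-22389=144671; balance=1324812-144671=1180141
10. interest=⌊1180141·169/10000⌋=19944; principal=167060-19944=147116; balance=1180141-147116=1033025
11. interest=⌊1033025·169/10000⌋=17458; principal=167060-17458=149602; balance=1033025-149602=883423
12. interest=⌊883423·169/10000⌋=14929; principal=167060-14929=152131; balance=883423-152131=731292
13. interest=⌊731292·169/10000⌋=12358; principal=167060-12358=154702; balance=731292-154702=576590
14. interest=⌊576590·169/10000⌋=9744; principal=167060-9744=157316; balance=576590-157316=419274
15. interest=⌊419274·169/10000⌋=7085; principal=167060-7085=159975; balance=419274-159975=259299
16. interest=⌊259299·169/10000⌋=4382; principal=167060-4382=162678; balance=259299-162678=96621
17. interest=⌊96621·169/10000⌋=1632; principal=min(167060-1632,96621)=96621; balance=96621-96621=0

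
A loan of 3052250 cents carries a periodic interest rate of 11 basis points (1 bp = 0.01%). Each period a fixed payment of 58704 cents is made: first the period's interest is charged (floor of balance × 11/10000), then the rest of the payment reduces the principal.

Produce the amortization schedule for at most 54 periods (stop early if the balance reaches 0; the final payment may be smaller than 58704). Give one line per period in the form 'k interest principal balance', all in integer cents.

1 3357 55347 2996903
2 3296 55408 2941495
3 3235 55469 2886026
4 3174 55530 2830496
5 3113 55591 2774905
6 3052 55652 2719253
7 2991 55713 2663540
8 2929 55775 2607765
9 2868 55836 2551929
10 2807 55897 2496032
11 2745 55959 2440073
12 2684 56020 2384053
13 2622 56082 2327971
14 2560 56144 2271827
15 2499 56205 2215622
16 2437 56267 2159355
17 2375 56329 2103026
18 2313 56391 2046635
19 2251 56453 1990182
20 2189 56515 1933667
21 2127 56577 1877090
22 2064 56640 1820450
23 2002 56702 1763748
24 1940 56764 1706984
25 1877 56827 1650157
26 1815 56889 1593268
27 1752 56952 1536316
28 1689 57015 1479301
29 1627 57077 1422224
30 1564 57140 1365084
31 1501 57203 1307881
32 1438 57266 1250615
33 1375 57329 1193286
34 1312 57392 1135894
35 1249 57455 1078439
36 1186 57518 1020921
37 1123 57581 963340
38 1059 57645 905695
39 996 57708 847987
40 932 57772 790215
41 869 57835 732380
42 805 57899 674481
43 741 57963 616518
44 678 58026 558492
45 614 58090 500402
46 550 58154 442248
47 486 58218 384030
48 422 58282 325748
49 358 58346 267402
50 294 58410 208992
51 229 58475 150517
52 165 58539 91978
53 101 58603 33375
54 36 33375 0

1. interest=⌊3052250·11/10000⌋=3357; principal=58704-3357=55347; balance=3052250-55347=2996903
2. interest=⌊2996903·11/10000⌋=3296; principal=58704-3296=55408; balance=2996903-55408=2941495
3. interest=⌊2941495·11/10000⌋=3235; principal=58704-3235=55469; balance=2941495-55469=2886026
4. interest=⌊2886026·11/10000⌋=3174; principal=58704-3174=55530; balance=2886026-55530=2830496
5. interest=⌊2830496·11/10000⌋=3113; principal=58704-3113=55591; balance=2830496-55591=2774905
6. interest=⌊2774905·11/10000⌋=3052; principal=58704-3052=55652; balance=2774905-55652=2719253
7. interest=⌊2719253·11/10000⌋=2991; principal=58704-2991=55713; balance=2719253-55713=2663540
8. interest=⌊2663540·11/10000⌋=2929; principal=58704-2929=55775; balance=2663540-55775=2607765
9. interest=⌊2607765·11/10000⌋=2868; principal=58704-2868=55836; balance=2607765-55836=2551929
10. interest=⌊2551929·11/10000⌋=2807; principal=58704-2807=55897; balance=2551929-55897=2496032
11. interest=⌊2496032·11/10000⌋=2745; principal=58704-2745=55959; balance=2496032-55959=2440073
12. interest=⌊2440073·11/10000⌋=2684; principal=58704-2684=56020; balance=2440073-56020=2384053
13. interest=⌊2384053·11/10000⌋=2622; principal=58704-2622=56082; balance=2384053-56082=2327971
14. interest=⌊2327971·11/10000⌋=2560; principal=58704-2560=56144; balance=2327971-56144=2271827
15. interest=⌊2271827·11/10000⌋=2499; principal=58704-2499=56205; balance=2271827-56205=2215622
16. interest=⌊2215622·11/10000⌋=2437; principal=58704-2437=56267; balance=2215622-56267=2159355
17. interest=⌊2159355·11/10000⌋=2375; principal=58704-2375=56329; balance=2159355-56329=2103026
18. interest=⌊2103026·11/10000⌋=2313; principal=58704-2313=56391; balance=2103026-56391=2046635
19. interest=⌊2046635·11/10000⌋=2251; principal=58704-2251=56453; balance=2046635-56453=1990182
20. interest=⌊1990182·11/10000⌋=2189; principal=58704-2189=56515; balance=1990182-56515=1933667
21. interest=⌊1933667·11/10000⌋=2127; principal=58704-2127=56577; balance=1933667-56577=1877090
22. interest=⌊1877090·11/10000⌋=2064; principal=58704-2064=56640; balance=1877090-56640=1820450
23. interest=⌊1820450·11/10000⌋=2002; principal=58704-2002=56702; balance=1820450-56702=1763748
24. interest=⌊1763748·11/10000⌋=1940; principal=58704-1940=56764; balance=1763748-56764=1706984
25. interest=⌊1706984·11/10000⌋=1877; principal=58704-1877=56827; balance=1706984-56827=1650157
26. interest=⌊1650157·11/10000⌋=1815; principal=58704-1815=56889; balance=1650157-56889=1593268
27. interest=⌊1593268·11/10000⌋=1752; principal=58704-1752=56952; balance=1593268-56952=1536316
28. interest=⌊1536316·11/10000⌋=1689; principal=58704-1689=57015; balance=1536316-57015=1479301
29. interest=⌊1479301·11/10000⌋=1627; principal=58704-1627=57077; balance=1479301-57077=1422224
30. interest=⌊1422224·11/10000⌋=1564; principal=58704-1564=57140; balance=1422224-57140=1365084
31. interest=⌊1365084·11/10000⌋=1501; principal=58704-1501=57203; balance=1365084-57203=1307881
32. interest=⌊1307881·11/10000⌋=1438; principal=58704-1438=57266; balance=1307881-57266=1250615
33. interest=⌊1250615·11/10000⌋=1375; principal=58704-1375=57329; balance=1250615-57329=1193286
34. interest=⌊1193286·11/10000⌋=1312; principal=58704-1312=57392; balance=1193286-57392=1135894
35. interest=⌊1135894·11/10000⌋=1249; principal=58704-1249=57455; balance=1135894-57455=1078439
36. interest=⌊1078439·11/10000⌋=1186; principal=58704-1186=57518; balance=1078439-57518=1020921
37. interest=⌊1020921·11/10000⌋=1123; principal=58704-1123=57581; balance=1020921-57581=963340
38. interest=⌊963340·11/10000⌋=1059; principal=58704-1059=57645; balance=963340-57645=905695
39. interest=⌊905695·11/10000⌋=996; principal=58704-996=57708; balance=905695-57708=847987
40. interest=⌊847987·11/10000⌋=932; principal=58704-932=57772; balance=847987-57772=790215
41. interest=⌊790215·11/10000⌋=869; principal=58704-869=57835; balance=790215-57835=732380
42. interest=⌊732380·11/10000⌋=805; principal=58704-805=57899; balance=732380-57899=674481
43. interest=⌊674481·11/10000⌋=741; principal=58704-741=57963; balance=674481-57963=616518
44. interest=⌊616518·11/10000⌋=678; principal=58704-678=58026; balance=616518-58026=558492
45. interest=⌊558492·11/10000⌋=614; principal=58704-614=58090; balance=558492-58090=500402
46. interest=⌊500402·11/10000⌋=550; principal=58704-550=58154; balance=500402-58154=442248
47. interest=⌊442248·11/10000⌋=486; principal=58704-486=58218; balance=442248-58218=384030
48. interest=⌊384030·11/10000⌋=422; principal=58704-422=58282; balance=384030-58282=325748
49. interest=⌊325748·11/10000⌋=358; principal=58704-358=58346; balance=325748-58346=267402
50. interest=⌊267402·11/10000⌋=294; principal=58704-294=58410; balance=267402-58410=208992
51. interest=⌊208992·11/10000⌋=229; principal=58704-229=58475; balance=208992-58475=150517
52. interest=⌊150517·11/10000⌋=165; principal=58704-165=58539; balance=150517-58539=91978
53. interest=⌊91978·11/10000⌋=101; principal=58704-101=58603; balance=91978-58603=33375
54. interest=⌊33375·11/10000⌋=36; principal=min(58704-36,33375)=33375; balance=33375-33375=0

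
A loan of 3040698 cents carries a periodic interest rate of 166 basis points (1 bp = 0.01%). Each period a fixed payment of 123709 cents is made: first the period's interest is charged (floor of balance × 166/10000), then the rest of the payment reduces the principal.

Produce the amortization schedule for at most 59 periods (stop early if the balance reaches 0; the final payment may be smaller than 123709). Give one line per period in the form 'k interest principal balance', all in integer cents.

1 50475 73234 2967464
2 49259 74450 2893014
3 48024 75685 2817329
4 46767 76942 2740387
5 45490 78219 2662168
6 44191 79518 2582650
7 42871 80838 2501812
8 41530 82179 2419633
9 40165 83544 2336089
10 38779 84930 2251159
11 37369 86340 2164819
12 35935 87774 2077045
13 34478 89231 1987814
14 32997 90712 1897102
15 31491 92218 1804884
16 29961 93748 1711136
17 28404 95305 1615831
18 26822 96887 1518944
19 25214 98495 1420449
20 23579 100130 1320319
21 21917 101792 1218527
22 20227 103482 1115045
23 18509 105200 1009845
24 16763 106946 902899
25 14988 108721 794178
26 13183 110526 683652
27 11348 112361 571291
28 9483 114226 457065
29 7587 116122 340943
30 5659 118050 222893
31 3700 120009 102884
32 1707 102884 0

1. interest=⌊3040698·166/10000⌋=50475; principal=123709-50475=73234; balance=3040698-73234=2967464
2. interest=⌊2967464·166/10000⌋=49259; principal=123709-49259=74450; balance=2967464-74450=2893014
3. interest=⌊2893014·166/10000⌋=48024; principal=123709-48024=75685; balance=2893014-75685=2817329
4. interest=⌊2817329·166/10000⌋=46767; principal=123709-46767=76942; balance=2817329-76942=2740387
5. interest=⌊2740387·166/10000⌋=45490; principal=123709-45490=78219; balance=2740387-78219=2662168
6. interest=⌊2662168·166/10000⌋=44191; principal=123709-44191=79518; balance=2662168-79518=2582650
7. interest=⌊2582650·166/10000⌋=42871; principal=123709-42871=80838; balance=2582650-80838=2501812
8. interest=⌊2501812·166/10000⌋=41530; principal=123709-41530=82179; balance=2501812-82179=2419633
9. interest=⌊2419633·166/10000⌋=40165; principal=123709-40165=83544; balance=2419633-83544=2336089
10. interest=⌊2336089·166/10000⌋=38779; principal=123709-38779=84930; balance=2336089-84930=2251159
11. interest=⌊2251159·166/10000⌋=37369; principal=123709-37369=86340; balance=2251159-86340=2164819
12. interest=⌊2164819·166/10000⌋=35935; principal=123709-35935=87774; balance=2164819-87774=2077045
13. interest=⌊2077045·166/10000⌋=34478; principal=123709-34478=89231; balance=2077045-89231=1987814
14. interest=⌊1987814·166/10000⌋=32997; principal=123709-32997=90712; balance=1987814-90712=1897102
15. interest=⌊1897102·166/10000⌋=31491; principal=123709-31491=92218; balance=1897102-92218=1804884
16. interest=⌊1804884·166/10000⌋=29961; principal=123709-29961=93748; balance=1804884-93748=1711136
17. interest=⌊1711136·166/10000⌋=28404; principal=123709-28404=95305; balance=1711136-95305=1615831
18. interest=⌊1615831·166/10000⌋=26822; principal=123709-26822=96887; balance=1615831-96887=1518944
19. interest=⌊1518944·166/10000⌋=25214; principal=123709-25214=98495; balance=1518944-98495=1420449
20. interest=⌊1420449·166/10000⌋=23579; principal=123709-23579=100130; balance=1420449-100130=1320319
21. interest=⌊1320319·166/10000⌋=21917; principal=123709-21917=101792; balance=1320319-101792=1218527
22. interest=⌊1218527·166/10000⌋=20227; principal=123709-20227=103482; balance=1218527-103482=1115045
23. interest=⌊1115045·166/10000⌋=18509; principal=123709-18509=105200; balance=1115045-105200=1009845
24. interest=⌊1009845·166/10000⌋=16763; principal=123709-16763=106946; balance=1009845-106946=902899
25. interest=⌊902899·166/10000⌋=14988; principal=123709-14988=108721; balance=902899-108721=794178
26. interest=⌊794178·166/10000⌋=13183; principal=123709-13183=110526; balance=794178-110526=683652
27. interest=⌊683652·166/10000⌋=11348; principal=123709-11348=112361; balance=683652-112361=571291
28. interest=⌊571291·166/10000⌋=9483; principal=123709-9483=114226; balance=571291-114226=457065
29. interest=⌊457065·166/10000⌋=7587; principal=123709-7587=116122; balance=457065-116122=340943
30. interest=⌊340943·166/10000⌋=5659; principal=123709-5659=118050; balance=340943-118050=222893
31. interest=⌊222893·166/10000⌋=3700; principal=123709-3700=120009; balance=222893-120009=102884
32. interest=⌊102884·166/10000⌋=1707; principal=min(123709-1707,102884)=102884; balance=102884-102884=0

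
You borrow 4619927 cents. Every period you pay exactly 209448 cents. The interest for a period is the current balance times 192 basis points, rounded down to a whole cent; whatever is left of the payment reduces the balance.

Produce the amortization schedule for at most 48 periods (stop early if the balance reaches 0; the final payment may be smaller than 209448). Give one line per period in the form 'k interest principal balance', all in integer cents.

1. interest=⌊4619927·192/10000⌋=88702; principal=209448-88702=120746; balance=4619927-120746=4499181
2. interest=⌊4499181·192/10000⌋=86384; principal=209448-86384=123064; balance=4499181-123064=4376117
3. interest=⌊4376117·192/10000⌋=84021; principal=209448-84021=125427; balance=4376117-125427=4250690
4. interest=⌊4250690·192/10000⌋=81613; principal=209448-81613=127835; balance=4250690-127835=4122855
5. interest=⌊4122855·192/10000⌋=79158; principal=209448-79158=130290; balance=4122855-130290=3992565
6. interest=⌊3992565·192/10000⌋=76657; principal=209448-76657=132791; balance=3992565-132791=3859774
7. interest=⌊3859774·192/10000⌋=74107; principal=209448-74107=135341; balance=3859774-135341=3724433
8. interest=⌊3724433·192/10000⌋=71509; principal=209448-71509=137939; balance=3724433-137939=3586494
9. interest=⌊3586494·192/10000⌋=68860; principal=209448-68860=140588; balance=3586494-140588=3445906
10. interest=⌊3445906·192/10000⌋=66161; principal=209448-66161=143287; balance=3445906-143287=3302619
11. interest=⌊3302619·192/10000⌋=63410; principal=209448-63410=146038; balance=3302619-146038=3156581
12. interest=⌊3156581·192/10000⌋=60606; principal=209448-60606=148842; balance=3156581-148842=3007739
13. interest=⌊3007739·192/10000⌋=57748; principal=209448-57748=151700; balance=3007739-151700=2856039
14. interest=⌊2856039·192/10000⌋=54835; principal=209448-54835=154613; balance=2856039-154613=2701426
15. interest=⌊2701426·192/10000⌋=51867; principal=209448-51867=157581; balance=2701426-157581=2543845
16. interest=⌊2543845·192/10000⌋=48841; principal=209448-48841=160607; balance=2543845-160607=2383238
17. interest=⌊2383238·192/10000⌋=45758; principal=209448-45758=163690; balance=2383238-163690=2219548
18. interest=⌊2219548·192/10000⌋=42615; principal=209448-42615=166833; balance=2219548-166833=2052715
19. interest=⌊2052715·192/10000⌋=39412; principal=209448-39412=170036; balance=2052715-170036=1882679
20. interest=⌊1882679·192/10000⌋=36147; principal=209448-36147=173301; balance=1882679-173301=1709378
21. interest=⌊1709378·192/10000⌋=32820; principal=209448-32820=176628; balance=1709378-176628=1532750
22. interest=⌊1532750·192/10000⌋=29428; principal=209448-29428=180020; balance=1532750-180020=1352730
23. interest=⌊1352730·192/10000⌋=25972; principal=209448-25972=183476; balance=1352730-183476=1169254
24. interest=⌊1169254·192/10000⌋=22449; principal=209448-22449=186999; balance=1169254-186999=982255
25. interest=⌊982255·192/10000⌋=18859; principal=209448-18859=190589; balance=982255-190589=791666
26. interest=⌊791666·192/10000⌋=15199; principal=209448-15199=194249; balance=791666-194249=597417
27. interest=⌊597417·192/10000⌋=11470; principal=209448-11470=197978; balance=597417-197978=399439
28. interest=⌊399439·192/10000⌋=7669; principal=209448-7669=201779; balance=399439-201779=197660
29. interest=⌊197660·192/10000⌋=3795; principal=min(209448-3795,197660)=197660; balance=197660-197660=0

1 88702 120746 4499181
2 86384 123064 4376117
3 84021 125427 4250690
4 81613 127835 4122855
5 79158 130290 3992565
6 76657 132791 3859774
7 74107 135341 3724433
8 71509 137939 3586494
9 68860 140588 3445906
10 66161 143287 3302619
11 63410 146038 3156581
12 60606 148842 3007739
13 57748 151700 2856039
14 54835 154613 2701426
15 51867 157581 2543845
16 48841 160607 2383238
17 45758 163690 2219548
18 42615 166833 2052715
19 39412 170036 1882679
20 36147 173301 1709378
21 32820 176628 1532750
22 29428 180020 1352730
23 25972 183476 1169254
24 22449 186999 982255
25 18859 190589 791666
26 15199 194249 597417
27 11470 197978 399439
28 7669 201779 197660
29 3795 197660 0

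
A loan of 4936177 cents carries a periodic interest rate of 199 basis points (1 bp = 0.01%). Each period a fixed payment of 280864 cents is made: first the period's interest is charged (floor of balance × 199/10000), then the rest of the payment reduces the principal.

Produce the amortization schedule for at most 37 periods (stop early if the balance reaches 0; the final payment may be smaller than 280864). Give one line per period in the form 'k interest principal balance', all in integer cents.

1. interest=⌊4936177·199/10000⌋=98229; principal=280864-98229=182635; balance=4936177-182635=4753542
2. interest=⌊4753542·199/10000⌋=94595; principal=280864-94595=186269; balance=4753542-186269=4567273
3. interest=⌊4567273·199/10000⌋=90888; principal=280864-90888=189976; balance=4567273-189976=4377297
4. interest=⌊4377297·199/10000⌋=87108; principal=280864-87108=193756; balance=4377297-193756=4183541
5. interest=⌊4183541·199/10000⌋=83252; principal=280864-83252=197612; balance=4183541-197612=3985929
6. interest=⌊3985929·199/10000⌋=79319; principal=280864-79319=201545; balance=3985929-201545=3784384
7. interest=⌊3784384·199/10000⌋=75309; principal=280864-75309=205555; balance=3784384-205555=3578829
8. interest=⌊3578829·199/10000⌋=71218; principal=280864-71218=209646; balance=3578829-209646=3369183
9. interest=⌊3369183·199/10000⌋=67046; principal=280864-67046=213818; balance=3369183-213818=3155365
10. interest=⌊3155365·199/10000⌋=62791; principal=280864-62791=218073; balance=3155365-218073=2937292
11. interest=⌊2937292·199/10000⌋=58452; principal=280864-58452=222412; balance=2937292-222412=2714880
12. interest=⌊2714880·199/10000⌋=54026; principal=280864-54026=226838; balance=2714880-226838=2488042
13. interest=⌊2488042·199/10000⌋=49512; principal=280864-49512=231352; balance=2488042-231352=2256690
14. interest=⌊2256690·199/10000⌋=44908; principal=280864-44908=235956; balance=2256690-235956=2020734
15. interest=⌊2020734·199/10000⌋=40212; principal=280864-40212=240652; balance=2020734-240652=1780082
16. interest=⌊1780082·199/10000⌋=35423; principal=280864-35423=245441; balance=1780082-245441=1534641
17. interest=⌊1534641·199/10000⌋=30539; principal=280864-30539=250325; balance=1534641-250325=1284316
18. interest=⌊1284316·199/10000⌋=25557; principal=280864-25557=255307; balance=1284316-255307=1029009
19. interest=⌊1029009·199/10000⌋=20477; principal=280864-20477=260387; balance=1029009-260387=768622
20. interest=⌊768622·199/10000⌋=15295; principal=280864-15295=265569; balance=768622-265569=503053
21. interest=⌊503053·199/10000⌋=10010; principal=280864-10010=270854; balance=503053-270854=232199
22. interest=⌊232199·199/10000⌋=4620; principal=min(280864-4620,232199)=232199; balance=232199-232199=0

1 98229 182635 4753542
2 94595 186269 4567273
3 90888 189976 4377297
4 87108 193756 4183541
5 83252 197612 3985929
6 79319 201545 3784384
7 75309 205555 3578829
8 71218 209646 3369183
9 67046 213818 3155365
10 62791 218073 2937292
11 58452 222412 2714880
12 54026 226838 2488042
13 49512 231352 2256690
14 44908 235956 2020734
15 40212 240652 1780082
16 35423 245441 1534641
17 30539 250325 1284316
18 25557 255307 1029009
19 20477 260387 768622
20 15295 265569 503053
21 10010 270854 232199
22 4620 232199 0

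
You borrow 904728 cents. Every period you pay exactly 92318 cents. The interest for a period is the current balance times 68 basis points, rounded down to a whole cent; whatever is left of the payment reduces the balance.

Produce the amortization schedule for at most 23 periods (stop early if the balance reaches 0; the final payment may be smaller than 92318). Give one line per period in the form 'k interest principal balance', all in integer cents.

1. interest=⌊904728·68/10000⌋=6152; principal=92318-6152=86166; balance=904728-86166=818562
2. interest=⌊818562·68/10000⌋=5566; principal=92318-5566=86752; balance=818562-86752=731810
3. interest=⌊731810·68/10000⌋=4976; principal=92318-4976=87342; balance=731810-87342=644468
4. interest=⌊644468·68/10000⌋=4382; principal=92318-4382=87936; balance=644468-87936=556532
5. interest=⌊556532·68/10000⌋=3784; principal=92318-3784=88534; balance=556532-88534=467998
6. interest=⌊467998·68/10000⌋=3182; principal=92318-3182=89136; balance=467998-89136=378862
7. interest=⌊378862·68/10000⌋=2576; principal=92318-2576=89742; balance=378862-89742=289120
8. interest=⌊289120·68/10000⌋=1966; principal=92318-1966=90352; balance=289120-90352=198768
9. interest=⌊198768·68/10000⌋=1351; principal=92318-1351=90967; balance=198768-90967=107801
10. interest=⌊107801·68/10000⌋=733; principal=92318-733=91585; balance=107801-91585=16216
11. interest=⌊16216·68/10000⌋=110; principal=min(92318-110,16216)=16216; balance=16216-16216=0

1 6152 86166 818562
2 5566 86752 731810
3 4976 87342 644468
4 4382 87936 556532
5 3784 88534 467998
6 3182 89136 378862
7 2576 89742 289120
8 1966 90352 198768
9 1351 90967 107801
10 733 91585 16216
11 110 16216 0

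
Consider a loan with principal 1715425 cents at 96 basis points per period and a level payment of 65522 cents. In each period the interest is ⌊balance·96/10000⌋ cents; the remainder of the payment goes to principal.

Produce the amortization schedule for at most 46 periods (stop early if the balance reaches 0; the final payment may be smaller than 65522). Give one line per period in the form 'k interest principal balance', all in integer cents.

1. interest=⌊1715425·96/10000⌋=16468; principal=65522-16468=49054; balance=1715425-49054=1666371
2. interest=⌊1666371·96/10000⌋=15997; principal=65522-15997=49525; balance=1666371-49525=1616846
3. interest=⌊1616846·96/10000⌋=15521; principal=65522-15521=50001; balance=1616846-50001=1566845
4. interest=⌊1566845·96/10000⌋=15041; principal=65522-15041=50481; balance=1566845-50481=1516364
5. interest=⌊1516364·96/10000⌋=14557; principal=65522-14557=50965; balance=1516364-50965=1465399
6. interest=⌊1465399·96/10000⌋=14067; principal=65522-14067=51455; balance=1465399-51455=1413944
7. interest=⌊1413944·96/10000⌋=13573; principal=65522-13573=51949; balance=1413944-51949=1361995
8. interest=⌊1361995·96/10000⌋=13075; principal=65522-13075=52447; balance=1361995-52447=1309548
9. interest=⌊1309548·96/10000⌋=12571; principal=65522-12571=52951; balance=1309548-52951=1256597
10. interest=⌊1256597·96/10000⌋=12063; principal=65522-12063=53459; balance=1256597-53459=1203138
11. interest=⌊1203138·96/10000⌋=11550; principal=65522-11550=53972; balance=1203138-53972=1149166
12. interest=⌊1149166·96/10000⌋=11031; principal=65522-11031=54491; balance=1149166-54491=1094675
13. interest=⌊1094675·96/10000⌋=10508; principal=65522-10508=55014; balance=1094675-55014=1039661
14. interest=⌊1039661·96/10000⌋=9980; principal=65522-9980=55542; balance=1039661-55542=984119
15. interest=⌊984119·96/10000⌋=9447; principal=65522-9447=56075; balance=984119-56075=928044
16. interest=⌊928044·96/10000⌋=8909; principal=65522-8909=56613; balance=928044-56613=871431
17. interest=⌊871431·96/10000⌋=8365; principal=65522-8365=57157; balance=871431-57157=814274
18. interest=⌊814274·96/10000⌋=7817; principal=65522-7817=57705; balance=814274-57705=756569
19. interest=⌊756569·96/10000⌋=7263; principal=65522-7263=58259; balance=756569-58259=698310
20. interest=⌊698310·96/10000⌋=6703; principal=65522-6703=58819; balance=698310-58819=639491
21. interest=⌊639491·96/10000⌋=6139; principal=65522-6139=59383; balance=639491-59383=580108
22. interest=⌊580108·96/10000⌋=5569; principal=65522-5569=59953; balance=580108-59953=520155
23. interest=⌊520155·96/10000⌋=4993; principal=65522-4993=60529; balance=520155-60529=459626
24. interest=⌊459626·96/10000⌋=4412; principal=65522-4412=61110; balance=459626-61110=398516
25. interest=⌊398516·96/10000⌋=3825; principal=65522-3825=61697; balance=398516-61697=336819
26. interest=⌊336819·96/10000⌋=3233; principal=65522-3233=62289; balance=336819-62289=274530
27. interest=⌊274530·96/10000⌋=2635; principal=65522-2635=62887; balance=274530-62887=211643
28. interest=⌊211643·96/10000⌋=2031; principal=65522-2031=63491; balance=211643-63491=148152
29. interest=⌊148152·96/10000⌋=1422; principal=65522-1422=64100; balance=148152-64100=84052
30. interest=⌊84052·96/10000⌋=806; principal=65522-806=64716; balance=84052-64716=19336
31. interest=⌊19336·96/10000⌋=185; principal=min(65522-185,19336)=19336; balance=19336-19336=0

1 16468 49054 1666371
2 15997 49525 1616846
3 15521 50001 1566845
4 15041 50481 1516364
5 14557 50965 1465399
6 14067 51455 1413944
7 13573 51949 1361995
8 13075 52447 1309548
9 12571 52951 1256597
10 12063 53459 1203138
11 11550 53972 1149166
12 11031 54491 1094675
13 10508 55014 1039661
14 9980 55542 984119
15 9447 56075 928044
16 8909 56613 871431
17 8365 57157 814274
18 7817 57705 756569
19 7263 58259 698310
20 6703 58819 639491
21 6139 59383 580108
22 5569 59953 520155
23 4993 60529 459626
24 4412 61110 398516
25 3825 61697 336819
26 3233 62289 274530
27 2635 62887 211643
28 2031 63491 148152
29 1422 64100 84052
30 806 64716 19336
31 185 19336 0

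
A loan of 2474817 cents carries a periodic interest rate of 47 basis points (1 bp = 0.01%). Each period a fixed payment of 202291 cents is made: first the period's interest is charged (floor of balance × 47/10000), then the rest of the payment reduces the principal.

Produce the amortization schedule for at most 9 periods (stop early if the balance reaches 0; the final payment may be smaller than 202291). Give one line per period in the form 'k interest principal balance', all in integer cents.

1. interest=⌊2474817·47/10000⌋=11631; principal=202291-11631=190660; balance=2474817-190660=2284157
2. interest=⌊2284157·47/10000⌋=10735; principal=202291-10735=191556; balance=2284157-191556=2092601
3. interest=⌊2092601·47/10000⌋=9835; principal=202291-9835=192456; balance=2092601-192456=1900145
4. interest=⌊1900145·47/10000⌋=8930; principal=202291-8930=193361; balance=1900145-193361=1706784
5. interest=⌊1706784·47/10000⌋=8021; principal=202291-8021=194270; balance=1706784-194270=1512514
6. interest=⌊1512514·47/10000⌋=7108; principal=202291-7108=195183; balance=1512514-195183=1317331
7. interest=⌊1317331·47/10000⌋=6191; principal=202291-6191=196100; balance=1317331-196100=1121231
8. interest=⌊1121231·47/10000⌋=5269; principal=202291-5269=197022; balance=1121231-197022=924209
9. interest=⌊924209·47/10000⌋=4343; principal=202291-4343=197948; balance=924209-197948=726261

1 11631 190660 2284157
2 10735 191556 2092601
3 9835 192456 1900145
4 8930 193361 1706784
5 8021 194270 1512514
6 7108 195183 1317331
7 6191 196100 1121231
8 5269 197022 924209
9 4343 197948 726261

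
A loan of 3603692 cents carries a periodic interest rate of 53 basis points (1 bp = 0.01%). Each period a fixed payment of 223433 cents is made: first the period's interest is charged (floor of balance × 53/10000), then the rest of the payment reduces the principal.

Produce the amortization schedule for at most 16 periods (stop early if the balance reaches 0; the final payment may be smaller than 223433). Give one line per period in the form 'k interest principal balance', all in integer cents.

1 19099 204334 3399358
2 18016 205417 3193941
3 16927 206506 2987435
4 15833 207600 2779835
5 14733 208700 2571135
6 13627 209806 2361329
7 12515 210918 2150411
8 11397 212036 1938375
9 10273 213160 1725215
10 9143 214290 1510925
11 8007 215426 1295499
12 6866 216567 1078932
13 5718 217715 861217
14 4564 218869 642348
15 3404 220029 422319
16 2238 221195 201124

1. interest=⌊3603692·53/10000⌋=19099; principal=223433-19099=204334; balance=3603692-204334=3399358
2. interest=⌊3399358·53/10000⌋=18016; principal=223433-18016=205417; balance=3399358-205417=3193941
3. interest=⌊3193941·53/10000⌋=16927; principal=223433-16927=206506; balance=3193941-206506=2987435
4. interest=⌊2987435·53/10000⌋=15833; principal=223433-15833=207600; balance=2987435-207600=2779835
5. interest=⌊2779835·53/10000⌋=14733; principal=223433-14733=208700; balance=2779835-208700=2571135
6. interest=⌊2571135·53/10000⌋=13627; principal=223433-13627=209806; balance=2571135-209806=2361329
7. interest=⌊2361329·53/10000⌋=12515; principal=223433-12515=210918; balance=2361329-210918=2150411
8. interest=⌊2150411·53/10000⌋=11397; principal=223433-11397=212036; balance=2150411-212036=1938375
9. interest=⌊1938375·53/10000⌋=10273; principal=223433-10273=213160; balance=1938375-213160=1725215
10. interest=⌊1725215·53/10000⌋=9143; principal=223433-9143=214290; balance=1725215-214290=1510925
11. interest=⌊1510925·53/10000⌋=8007; principal=223433-8007=215426; balance=1510925-215426=1295499
12. interest=⌊1295499·53/10000⌋=6866; principal=223433-6866=216567; balance=1295499-216567=1078932
13. interest=⌊1078932·53/10000⌋=5718; principal=223433-5718=217715; balance=1078932-217715=861217
14. interest=⌊861217·53/10000⌋=4564; principal=223433-4564=218869; balance=861217-218869=642348
15. interest=⌊642348·53/10000⌋=3404; principal=223433-3404=220029; balance=642348-220029=422319
16. interest=⌊422319·53/10000⌋=2238; principal=223433-2238=221195; balance=422319-221195=201124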